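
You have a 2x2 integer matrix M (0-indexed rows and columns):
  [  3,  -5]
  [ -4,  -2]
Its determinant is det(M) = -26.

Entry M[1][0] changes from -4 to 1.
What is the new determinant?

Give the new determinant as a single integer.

det is linear in row 1: changing M[1][0] by delta changes det by delta * cofactor(1,0).
Cofactor C_10 = (-1)^(1+0) * minor(1,0) = 5
Entry delta = 1 - -4 = 5
Det delta = 5 * 5 = 25
New det = -26 + 25 = -1

Answer: -1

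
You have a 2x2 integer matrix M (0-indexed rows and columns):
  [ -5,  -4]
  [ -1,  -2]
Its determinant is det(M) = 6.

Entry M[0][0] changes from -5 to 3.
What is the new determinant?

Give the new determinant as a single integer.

Answer: -10

Derivation:
det is linear in row 0: changing M[0][0] by delta changes det by delta * cofactor(0,0).
Cofactor C_00 = (-1)^(0+0) * minor(0,0) = -2
Entry delta = 3 - -5 = 8
Det delta = 8 * -2 = -16
New det = 6 + -16 = -10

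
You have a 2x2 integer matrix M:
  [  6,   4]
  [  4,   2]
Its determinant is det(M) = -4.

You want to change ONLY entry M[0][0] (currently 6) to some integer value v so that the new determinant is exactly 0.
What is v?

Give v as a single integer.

det is linear in entry M[0][0]: det = old_det + (v - 6) * C_00
Cofactor C_00 = 2
Want det = 0: -4 + (v - 6) * 2 = 0
  (v - 6) = 4 / 2 = 2
  v = 6 + (2) = 8

Answer: 8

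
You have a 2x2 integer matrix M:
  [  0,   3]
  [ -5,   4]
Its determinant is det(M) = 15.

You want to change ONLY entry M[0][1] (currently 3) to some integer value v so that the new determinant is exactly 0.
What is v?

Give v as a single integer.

det is linear in entry M[0][1]: det = old_det + (v - 3) * C_01
Cofactor C_01 = 5
Want det = 0: 15 + (v - 3) * 5 = 0
  (v - 3) = -15 / 5 = -3
  v = 3 + (-3) = 0

Answer: 0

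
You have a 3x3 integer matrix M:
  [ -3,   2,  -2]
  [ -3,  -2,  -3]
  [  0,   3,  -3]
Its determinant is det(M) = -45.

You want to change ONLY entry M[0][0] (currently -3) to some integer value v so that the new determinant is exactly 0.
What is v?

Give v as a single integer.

det is linear in entry M[0][0]: det = old_det + (v - -3) * C_00
Cofactor C_00 = 15
Want det = 0: -45 + (v - -3) * 15 = 0
  (v - -3) = 45 / 15 = 3
  v = -3 + (3) = 0

Answer: 0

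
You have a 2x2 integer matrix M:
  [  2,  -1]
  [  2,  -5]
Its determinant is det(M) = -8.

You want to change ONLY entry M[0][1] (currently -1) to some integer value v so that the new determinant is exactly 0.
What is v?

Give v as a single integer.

det is linear in entry M[0][1]: det = old_det + (v - -1) * C_01
Cofactor C_01 = -2
Want det = 0: -8 + (v - -1) * -2 = 0
  (v - -1) = 8 / -2 = -4
  v = -1 + (-4) = -5

Answer: -5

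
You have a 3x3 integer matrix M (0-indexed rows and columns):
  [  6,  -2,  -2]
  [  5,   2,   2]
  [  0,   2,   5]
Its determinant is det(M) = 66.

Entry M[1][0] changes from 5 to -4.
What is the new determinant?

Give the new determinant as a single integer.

Answer: 12

Derivation:
det is linear in row 1: changing M[1][0] by delta changes det by delta * cofactor(1,0).
Cofactor C_10 = (-1)^(1+0) * minor(1,0) = 6
Entry delta = -4 - 5 = -9
Det delta = -9 * 6 = -54
New det = 66 + -54 = 12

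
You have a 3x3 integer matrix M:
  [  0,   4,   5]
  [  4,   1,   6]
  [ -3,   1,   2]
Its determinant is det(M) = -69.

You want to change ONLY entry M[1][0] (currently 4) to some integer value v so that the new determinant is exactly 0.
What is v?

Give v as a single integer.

Answer: -19

Derivation:
det is linear in entry M[1][0]: det = old_det + (v - 4) * C_10
Cofactor C_10 = -3
Want det = 0: -69 + (v - 4) * -3 = 0
  (v - 4) = 69 / -3 = -23
  v = 4 + (-23) = -19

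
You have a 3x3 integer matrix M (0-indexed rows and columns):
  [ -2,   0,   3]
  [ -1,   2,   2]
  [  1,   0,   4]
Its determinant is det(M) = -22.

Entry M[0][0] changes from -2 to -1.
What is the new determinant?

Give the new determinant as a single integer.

det is linear in row 0: changing M[0][0] by delta changes det by delta * cofactor(0,0).
Cofactor C_00 = (-1)^(0+0) * minor(0,0) = 8
Entry delta = -1 - -2 = 1
Det delta = 1 * 8 = 8
New det = -22 + 8 = -14

Answer: -14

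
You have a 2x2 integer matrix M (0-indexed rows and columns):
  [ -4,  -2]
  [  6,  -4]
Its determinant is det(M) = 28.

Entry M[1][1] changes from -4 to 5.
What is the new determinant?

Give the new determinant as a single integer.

det is linear in row 1: changing M[1][1] by delta changes det by delta * cofactor(1,1).
Cofactor C_11 = (-1)^(1+1) * minor(1,1) = -4
Entry delta = 5 - -4 = 9
Det delta = 9 * -4 = -36
New det = 28 + -36 = -8

Answer: -8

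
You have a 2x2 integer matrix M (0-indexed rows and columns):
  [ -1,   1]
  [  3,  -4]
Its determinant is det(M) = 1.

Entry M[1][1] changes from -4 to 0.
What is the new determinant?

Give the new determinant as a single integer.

det is linear in row 1: changing M[1][1] by delta changes det by delta * cofactor(1,1).
Cofactor C_11 = (-1)^(1+1) * minor(1,1) = -1
Entry delta = 0 - -4 = 4
Det delta = 4 * -1 = -4
New det = 1 + -4 = -3

Answer: -3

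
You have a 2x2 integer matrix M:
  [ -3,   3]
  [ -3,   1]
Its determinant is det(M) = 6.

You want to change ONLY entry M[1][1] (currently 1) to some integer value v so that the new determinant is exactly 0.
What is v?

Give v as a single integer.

det is linear in entry M[1][1]: det = old_det + (v - 1) * C_11
Cofactor C_11 = -3
Want det = 0: 6 + (v - 1) * -3 = 0
  (v - 1) = -6 / -3 = 2
  v = 1 + (2) = 3

Answer: 3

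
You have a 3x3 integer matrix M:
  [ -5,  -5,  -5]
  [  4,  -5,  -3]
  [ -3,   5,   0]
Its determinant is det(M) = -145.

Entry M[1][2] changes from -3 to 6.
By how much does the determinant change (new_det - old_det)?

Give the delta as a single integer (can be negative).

Cofactor C_12 = 40
Entry delta = 6 - -3 = 9
Det delta = entry_delta * cofactor = 9 * 40 = 360

Answer: 360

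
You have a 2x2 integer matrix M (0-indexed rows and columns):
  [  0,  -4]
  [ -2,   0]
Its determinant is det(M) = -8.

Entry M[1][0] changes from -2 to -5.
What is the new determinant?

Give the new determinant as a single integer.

Answer: -20

Derivation:
det is linear in row 1: changing M[1][0] by delta changes det by delta * cofactor(1,0).
Cofactor C_10 = (-1)^(1+0) * minor(1,0) = 4
Entry delta = -5 - -2 = -3
Det delta = -3 * 4 = -12
New det = -8 + -12 = -20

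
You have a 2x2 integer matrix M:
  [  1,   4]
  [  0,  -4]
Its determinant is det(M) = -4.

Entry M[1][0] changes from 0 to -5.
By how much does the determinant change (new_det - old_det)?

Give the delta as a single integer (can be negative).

Answer: 20

Derivation:
Cofactor C_10 = -4
Entry delta = -5 - 0 = -5
Det delta = entry_delta * cofactor = -5 * -4 = 20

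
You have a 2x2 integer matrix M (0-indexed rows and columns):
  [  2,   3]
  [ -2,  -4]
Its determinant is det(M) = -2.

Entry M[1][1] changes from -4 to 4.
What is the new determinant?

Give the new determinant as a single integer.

det is linear in row 1: changing M[1][1] by delta changes det by delta * cofactor(1,1).
Cofactor C_11 = (-1)^(1+1) * minor(1,1) = 2
Entry delta = 4 - -4 = 8
Det delta = 8 * 2 = 16
New det = -2 + 16 = 14

Answer: 14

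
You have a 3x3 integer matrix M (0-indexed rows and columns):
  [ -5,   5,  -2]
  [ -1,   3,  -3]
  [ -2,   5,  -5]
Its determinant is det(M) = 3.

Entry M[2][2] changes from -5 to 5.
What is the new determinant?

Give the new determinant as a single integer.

det is linear in row 2: changing M[2][2] by delta changes det by delta * cofactor(2,2).
Cofactor C_22 = (-1)^(2+2) * minor(2,2) = -10
Entry delta = 5 - -5 = 10
Det delta = 10 * -10 = -100
New det = 3 + -100 = -97

Answer: -97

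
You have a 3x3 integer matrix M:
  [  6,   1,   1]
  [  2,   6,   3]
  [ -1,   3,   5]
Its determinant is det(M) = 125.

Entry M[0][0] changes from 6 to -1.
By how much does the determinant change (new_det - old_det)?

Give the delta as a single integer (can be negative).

Answer: -147

Derivation:
Cofactor C_00 = 21
Entry delta = -1 - 6 = -7
Det delta = entry_delta * cofactor = -7 * 21 = -147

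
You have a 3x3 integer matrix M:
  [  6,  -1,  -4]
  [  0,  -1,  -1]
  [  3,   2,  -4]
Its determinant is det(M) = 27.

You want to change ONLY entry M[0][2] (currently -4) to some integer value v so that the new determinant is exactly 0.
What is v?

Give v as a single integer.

Answer: -13

Derivation:
det is linear in entry M[0][2]: det = old_det + (v - -4) * C_02
Cofactor C_02 = 3
Want det = 0: 27 + (v - -4) * 3 = 0
  (v - -4) = -27 / 3 = -9
  v = -4 + (-9) = -13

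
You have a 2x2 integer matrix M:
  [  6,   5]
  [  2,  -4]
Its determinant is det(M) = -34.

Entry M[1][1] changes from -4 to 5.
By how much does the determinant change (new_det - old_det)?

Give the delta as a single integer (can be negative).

Answer: 54

Derivation:
Cofactor C_11 = 6
Entry delta = 5 - -4 = 9
Det delta = entry_delta * cofactor = 9 * 6 = 54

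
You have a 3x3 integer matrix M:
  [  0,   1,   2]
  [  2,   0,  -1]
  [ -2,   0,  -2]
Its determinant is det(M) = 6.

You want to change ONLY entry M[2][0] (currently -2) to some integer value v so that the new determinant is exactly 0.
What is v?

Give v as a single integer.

det is linear in entry M[2][0]: det = old_det + (v - -2) * C_20
Cofactor C_20 = -1
Want det = 0: 6 + (v - -2) * -1 = 0
  (v - -2) = -6 / -1 = 6
  v = -2 + (6) = 4

Answer: 4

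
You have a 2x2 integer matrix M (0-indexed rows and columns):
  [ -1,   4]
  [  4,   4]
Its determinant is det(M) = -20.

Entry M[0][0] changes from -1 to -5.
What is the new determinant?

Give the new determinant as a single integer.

Answer: -36

Derivation:
det is linear in row 0: changing M[0][0] by delta changes det by delta * cofactor(0,0).
Cofactor C_00 = (-1)^(0+0) * minor(0,0) = 4
Entry delta = -5 - -1 = -4
Det delta = -4 * 4 = -16
New det = -20 + -16 = -36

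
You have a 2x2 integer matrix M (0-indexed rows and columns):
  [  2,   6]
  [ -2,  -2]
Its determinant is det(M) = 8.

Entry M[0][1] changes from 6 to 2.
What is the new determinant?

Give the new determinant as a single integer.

Answer: 0

Derivation:
det is linear in row 0: changing M[0][1] by delta changes det by delta * cofactor(0,1).
Cofactor C_01 = (-1)^(0+1) * minor(0,1) = 2
Entry delta = 2 - 6 = -4
Det delta = -4 * 2 = -8
New det = 8 + -8 = 0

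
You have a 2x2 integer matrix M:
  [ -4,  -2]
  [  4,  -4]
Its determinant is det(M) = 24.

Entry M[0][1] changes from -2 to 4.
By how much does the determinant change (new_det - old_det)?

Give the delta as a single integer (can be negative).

Cofactor C_01 = -4
Entry delta = 4 - -2 = 6
Det delta = entry_delta * cofactor = 6 * -4 = -24

Answer: -24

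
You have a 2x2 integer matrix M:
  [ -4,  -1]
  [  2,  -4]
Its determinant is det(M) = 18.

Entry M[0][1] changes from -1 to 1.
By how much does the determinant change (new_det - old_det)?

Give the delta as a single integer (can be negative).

Cofactor C_01 = -2
Entry delta = 1 - -1 = 2
Det delta = entry_delta * cofactor = 2 * -2 = -4

Answer: -4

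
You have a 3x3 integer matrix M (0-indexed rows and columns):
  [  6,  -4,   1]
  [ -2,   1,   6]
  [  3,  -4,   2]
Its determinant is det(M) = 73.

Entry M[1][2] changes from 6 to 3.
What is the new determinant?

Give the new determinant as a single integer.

det is linear in row 1: changing M[1][2] by delta changes det by delta * cofactor(1,2).
Cofactor C_12 = (-1)^(1+2) * minor(1,2) = 12
Entry delta = 3 - 6 = -3
Det delta = -3 * 12 = -36
New det = 73 + -36 = 37

Answer: 37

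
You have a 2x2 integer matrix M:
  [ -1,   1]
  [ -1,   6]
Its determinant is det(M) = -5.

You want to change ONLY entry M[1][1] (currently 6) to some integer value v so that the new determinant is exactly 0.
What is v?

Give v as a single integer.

Answer: 1

Derivation:
det is linear in entry M[1][1]: det = old_det + (v - 6) * C_11
Cofactor C_11 = -1
Want det = 0: -5 + (v - 6) * -1 = 0
  (v - 6) = 5 / -1 = -5
  v = 6 + (-5) = 1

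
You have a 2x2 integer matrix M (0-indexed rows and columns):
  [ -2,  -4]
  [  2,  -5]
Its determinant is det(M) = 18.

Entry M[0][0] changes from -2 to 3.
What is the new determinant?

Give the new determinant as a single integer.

det is linear in row 0: changing M[0][0] by delta changes det by delta * cofactor(0,0).
Cofactor C_00 = (-1)^(0+0) * minor(0,0) = -5
Entry delta = 3 - -2 = 5
Det delta = 5 * -5 = -25
New det = 18 + -25 = -7

Answer: -7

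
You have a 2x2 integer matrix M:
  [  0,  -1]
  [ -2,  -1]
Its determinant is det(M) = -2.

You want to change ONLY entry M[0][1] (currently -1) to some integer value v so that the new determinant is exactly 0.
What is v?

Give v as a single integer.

det is linear in entry M[0][1]: det = old_det + (v - -1) * C_01
Cofactor C_01 = 2
Want det = 0: -2 + (v - -1) * 2 = 0
  (v - -1) = 2 / 2 = 1
  v = -1 + (1) = 0

Answer: 0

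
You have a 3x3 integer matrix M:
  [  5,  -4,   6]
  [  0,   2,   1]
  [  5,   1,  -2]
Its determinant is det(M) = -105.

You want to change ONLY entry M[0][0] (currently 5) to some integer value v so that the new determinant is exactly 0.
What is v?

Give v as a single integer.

det is linear in entry M[0][0]: det = old_det + (v - 5) * C_00
Cofactor C_00 = -5
Want det = 0: -105 + (v - 5) * -5 = 0
  (v - 5) = 105 / -5 = -21
  v = 5 + (-21) = -16

Answer: -16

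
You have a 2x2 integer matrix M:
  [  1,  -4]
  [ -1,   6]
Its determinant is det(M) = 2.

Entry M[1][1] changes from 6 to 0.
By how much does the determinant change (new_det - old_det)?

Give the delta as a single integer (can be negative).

Answer: -6

Derivation:
Cofactor C_11 = 1
Entry delta = 0 - 6 = -6
Det delta = entry_delta * cofactor = -6 * 1 = -6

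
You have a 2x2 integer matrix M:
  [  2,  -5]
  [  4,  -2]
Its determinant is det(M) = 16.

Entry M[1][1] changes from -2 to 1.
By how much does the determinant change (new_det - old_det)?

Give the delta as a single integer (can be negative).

Cofactor C_11 = 2
Entry delta = 1 - -2 = 3
Det delta = entry_delta * cofactor = 3 * 2 = 6

Answer: 6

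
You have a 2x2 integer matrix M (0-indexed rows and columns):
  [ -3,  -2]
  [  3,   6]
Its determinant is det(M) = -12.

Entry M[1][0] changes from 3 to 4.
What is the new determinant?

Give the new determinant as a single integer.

Answer: -10

Derivation:
det is linear in row 1: changing M[1][0] by delta changes det by delta * cofactor(1,0).
Cofactor C_10 = (-1)^(1+0) * minor(1,0) = 2
Entry delta = 4 - 3 = 1
Det delta = 1 * 2 = 2
New det = -12 + 2 = -10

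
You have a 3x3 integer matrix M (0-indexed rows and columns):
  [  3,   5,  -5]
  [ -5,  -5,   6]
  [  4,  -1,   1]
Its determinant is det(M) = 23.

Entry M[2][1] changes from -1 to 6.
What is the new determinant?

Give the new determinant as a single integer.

Answer: 72

Derivation:
det is linear in row 2: changing M[2][1] by delta changes det by delta * cofactor(2,1).
Cofactor C_21 = (-1)^(2+1) * minor(2,1) = 7
Entry delta = 6 - -1 = 7
Det delta = 7 * 7 = 49
New det = 23 + 49 = 72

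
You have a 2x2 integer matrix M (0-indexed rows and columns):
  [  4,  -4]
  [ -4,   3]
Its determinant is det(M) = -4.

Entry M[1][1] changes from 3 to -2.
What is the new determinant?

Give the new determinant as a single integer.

det is linear in row 1: changing M[1][1] by delta changes det by delta * cofactor(1,1).
Cofactor C_11 = (-1)^(1+1) * minor(1,1) = 4
Entry delta = -2 - 3 = -5
Det delta = -5 * 4 = -20
New det = -4 + -20 = -24

Answer: -24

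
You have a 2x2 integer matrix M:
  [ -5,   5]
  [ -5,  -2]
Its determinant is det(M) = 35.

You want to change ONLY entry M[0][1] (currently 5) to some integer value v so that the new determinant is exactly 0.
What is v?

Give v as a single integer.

det is linear in entry M[0][1]: det = old_det + (v - 5) * C_01
Cofactor C_01 = 5
Want det = 0: 35 + (v - 5) * 5 = 0
  (v - 5) = -35 / 5 = -7
  v = 5 + (-7) = -2

Answer: -2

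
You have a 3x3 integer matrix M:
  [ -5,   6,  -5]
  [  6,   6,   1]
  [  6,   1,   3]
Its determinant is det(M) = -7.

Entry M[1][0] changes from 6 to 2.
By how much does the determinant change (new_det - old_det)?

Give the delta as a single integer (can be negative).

Cofactor C_10 = -23
Entry delta = 2 - 6 = -4
Det delta = entry_delta * cofactor = -4 * -23 = 92

Answer: 92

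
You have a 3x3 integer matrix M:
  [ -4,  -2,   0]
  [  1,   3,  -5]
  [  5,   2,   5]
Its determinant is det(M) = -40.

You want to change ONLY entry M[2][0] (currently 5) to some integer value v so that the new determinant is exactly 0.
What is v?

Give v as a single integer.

Answer: 9

Derivation:
det is linear in entry M[2][0]: det = old_det + (v - 5) * C_20
Cofactor C_20 = 10
Want det = 0: -40 + (v - 5) * 10 = 0
  (v - 5) = 40 / 10 = 4
  v = 5 + (4) = 9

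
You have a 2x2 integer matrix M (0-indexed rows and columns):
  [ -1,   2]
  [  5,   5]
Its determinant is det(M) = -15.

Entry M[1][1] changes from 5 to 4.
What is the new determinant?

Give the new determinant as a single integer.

Answer: -14

Derivation:
det is linear in row 1: changing M[1][1] by delta changes det by delta * cofactor(1,1).
Cofactor C_11 = (-1)^(1+1) * minor(1,1) = -1
Entry delta = 4 - 5 = -1
Det delta = -1 * -1 = 1
New det = -15 + 1 = -14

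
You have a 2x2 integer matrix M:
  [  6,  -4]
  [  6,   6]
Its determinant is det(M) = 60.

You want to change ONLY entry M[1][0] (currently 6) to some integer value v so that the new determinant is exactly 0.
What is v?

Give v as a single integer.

Answer: -9

Derivation:
det is linear in entry M[1][0]: det = old_det + (v - 6) * C_10
Cofactor C_10 = 4
Want det = 0: 60 + (v - 6) * 4 = 0
  (v - 6) = -60 / 4 = -15
  v = 6 + (-15) = -9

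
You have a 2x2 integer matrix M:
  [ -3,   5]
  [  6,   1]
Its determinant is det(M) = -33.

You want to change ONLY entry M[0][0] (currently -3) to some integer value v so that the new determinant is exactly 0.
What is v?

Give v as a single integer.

Answer: 30

Derivation:
det is linear in entry M[0][0]: det = old_det + (v - -3) * C_00
Cofactor C_00 = 1
Want det = 0: -33 + (v - -3) * 1 = 0
  (v - -3) = 33 / 1 = 33
  v = -3 + (33) = 30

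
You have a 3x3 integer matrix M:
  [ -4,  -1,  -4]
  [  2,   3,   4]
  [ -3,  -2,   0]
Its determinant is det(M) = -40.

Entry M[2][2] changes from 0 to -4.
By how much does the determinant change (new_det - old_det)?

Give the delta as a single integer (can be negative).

Answer: 40

Derivation:
Cofactor C_22 = -10
Entry delta = -4 - 0 = -4
Det delta = entry_delta * cofactor = -4 * -10 = 40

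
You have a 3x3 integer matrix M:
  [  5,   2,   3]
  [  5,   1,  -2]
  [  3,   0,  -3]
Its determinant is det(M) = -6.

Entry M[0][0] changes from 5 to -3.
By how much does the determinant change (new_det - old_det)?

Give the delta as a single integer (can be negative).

Answer: 24

Derivation:
Cofactor C_00 = -3
Entry delta = -3 - 5 = -8
Det delta = entry_delta * cofactor = -8 * -3 = 24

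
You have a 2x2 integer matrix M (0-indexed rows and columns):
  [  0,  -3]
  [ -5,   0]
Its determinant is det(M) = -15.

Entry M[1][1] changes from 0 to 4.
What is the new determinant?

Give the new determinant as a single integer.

det is linear in row 1: changing M[1][1] by delta changes det by delta * cofactor(1,1).
Cofactor C_11 = (-1)^(1+1) * minor(1,1) = 0
Entry delta = 4 - 0 = 4
Det delta = 4 * 0 = 0
New det = -15 + 0 = -15

Answer: -15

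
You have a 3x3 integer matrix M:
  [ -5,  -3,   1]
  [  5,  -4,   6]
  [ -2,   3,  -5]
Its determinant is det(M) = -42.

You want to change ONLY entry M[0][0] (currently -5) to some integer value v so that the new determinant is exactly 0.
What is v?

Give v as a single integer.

Answer: 16

Derivation:
det is linear in entry M[0][0]: det = old_det + (v - -5) * C_00
Cofactor C_00 = 2
Want det = 0: -42 + (v - -5) * 2 = 0
  (v - -5) = 42 / 2 = 21
  v = -5 + (21) = 16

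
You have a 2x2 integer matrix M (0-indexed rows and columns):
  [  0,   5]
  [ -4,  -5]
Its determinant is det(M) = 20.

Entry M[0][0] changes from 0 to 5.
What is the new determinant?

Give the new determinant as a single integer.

det is linear in row 0: changing M[0][0] by delta changes det by delta * cofactor(0,0).
Cofactor C_00 = (-1)^(0+0) * minor(0,0) = -5
Entry delta = 5 - 0 = 5
Det delta = 5 * -5 = -25
New det = 20 + -25 = -5

Answer: -5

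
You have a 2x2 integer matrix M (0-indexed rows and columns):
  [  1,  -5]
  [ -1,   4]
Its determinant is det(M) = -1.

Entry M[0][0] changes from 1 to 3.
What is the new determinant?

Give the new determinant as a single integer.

det is linear in row 0: changing M[0][0] by delta changes det by delta * cofactor(0,0).
Cofactor C_00 = (-1)^(0+0) * minor(0,0) = 4
Entry delta = 3 - 1 = 2
Det delta = 2 * 4 = 8
New det = -1 + 8 = 7

Answer: 7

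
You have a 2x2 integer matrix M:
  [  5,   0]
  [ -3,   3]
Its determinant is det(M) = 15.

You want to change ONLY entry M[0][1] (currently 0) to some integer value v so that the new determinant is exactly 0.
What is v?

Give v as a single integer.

Answer: -5

Derivation:
det is linear in entry M[0][1]: det = old_det + (v - 0) * C_01
Cofactor C_01 = 3
Want det = 0: 15 + (v - 0) * 3 = 0
  (v - 0) = -15 / 3 = -5
  v = 0 + (-5) = -5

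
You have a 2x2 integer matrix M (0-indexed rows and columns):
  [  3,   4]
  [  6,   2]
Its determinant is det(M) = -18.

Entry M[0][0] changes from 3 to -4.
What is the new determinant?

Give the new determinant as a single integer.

Answer: -32

Derivation:
det is linear in row 0: changing M[0][0] by delta changes det by delta * cofactor(0,0).
Cofactor C_00 = (-1)^(0+0) * minor(0,0) = 2
Entry delta = -4 - 3 = -7
Det delta = -7 * 2 = -14
New det = -18 + -14 = -32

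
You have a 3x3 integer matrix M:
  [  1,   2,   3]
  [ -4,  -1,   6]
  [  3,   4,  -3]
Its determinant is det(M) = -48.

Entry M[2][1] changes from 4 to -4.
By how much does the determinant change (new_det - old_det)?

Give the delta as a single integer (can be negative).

Answer: 144

Derivation:
Cofactor C_21 = -18
Entry delta = -4 - 4 = -8
Det delta = entry_delta * cofactor = -8 * -18 = 144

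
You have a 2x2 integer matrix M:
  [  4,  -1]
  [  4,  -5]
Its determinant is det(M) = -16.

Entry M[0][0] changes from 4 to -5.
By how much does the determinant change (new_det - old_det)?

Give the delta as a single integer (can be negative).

Cofactor C_00 = -5
Entry delta = -5 - 4 = -9
Det delta = entry_delta * cofactor = -9 * -5 = 45

Answer: 45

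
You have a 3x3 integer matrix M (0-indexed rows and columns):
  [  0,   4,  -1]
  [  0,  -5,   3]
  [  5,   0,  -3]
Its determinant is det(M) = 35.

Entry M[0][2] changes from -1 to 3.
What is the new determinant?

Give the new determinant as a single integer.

Answer: 135

Derivation:
det is linear in row 0: changing M[0][2] by delta changes det by delta * cofactor(0,2).
Cofactor C_02 = (-1)^(0+2) * minor(0,2) = 25
Entry delta = 3 - -1 = 4
Det delta = 4 * 25 = 100
New det = 35 + 100 = 135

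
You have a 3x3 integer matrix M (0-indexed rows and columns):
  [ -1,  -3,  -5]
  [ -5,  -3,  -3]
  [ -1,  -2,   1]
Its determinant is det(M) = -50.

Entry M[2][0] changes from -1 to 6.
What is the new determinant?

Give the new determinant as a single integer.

Answer: -92

Derivation:
det is linear in row 2: changing M[2][0] by delta changes det by delta * cofactor(2,0).
Cofactor C_20 = (-1)^(2+0) * minor(2,0) = -6
Entry delta = 6 - -1 = 7
Det delta = 7 * -6 = -42
New det = -50 + -42 = -92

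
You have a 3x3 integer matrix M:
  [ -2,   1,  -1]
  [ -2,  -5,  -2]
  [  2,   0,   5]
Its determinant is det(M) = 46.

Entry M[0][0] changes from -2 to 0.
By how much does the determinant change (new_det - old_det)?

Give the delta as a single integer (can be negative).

Cofactor C_00 = -25
Entry delta = 0 - -2 = 2
Det delta = entry_delta * cofactor = 2 * -25 = -50

Answer: -50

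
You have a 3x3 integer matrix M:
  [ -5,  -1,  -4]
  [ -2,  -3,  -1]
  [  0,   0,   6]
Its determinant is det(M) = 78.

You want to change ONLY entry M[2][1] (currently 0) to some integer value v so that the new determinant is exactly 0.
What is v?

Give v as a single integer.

Answer: -26

Derivation:
det is linear in entry M[2][1]: det = old_det + (v - 0) * C_21
Cofactor C_21 = 3
Want det = 0: 78 + (v - 0) * 3 = 0
  (v - 0) = -78 / 3 = -26
  v = 0 + (-26) = -26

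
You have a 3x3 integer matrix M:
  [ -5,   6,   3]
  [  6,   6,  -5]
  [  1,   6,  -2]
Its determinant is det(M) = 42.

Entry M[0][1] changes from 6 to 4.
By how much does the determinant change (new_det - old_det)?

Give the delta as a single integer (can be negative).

Cofactor C_01 = 7
Entry delta = 4 - 6 = -2
Det delta = entry_delta * cofactor = -2 * 7 = -14

Answer: -14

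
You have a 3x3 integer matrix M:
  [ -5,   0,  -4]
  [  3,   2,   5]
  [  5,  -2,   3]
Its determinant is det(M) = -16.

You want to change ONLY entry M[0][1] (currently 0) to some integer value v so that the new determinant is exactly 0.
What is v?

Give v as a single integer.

Answer: 1

Derivation:
det is linear in entry M[0][1]: det = old_det + (v - 0) * C_01
Cofactor C_01 = 16
Want det = 0: -16 + (v - 0) * 16 = 0
  (v - 0) = 16 / 16 = 1
  v = 0 + (1) = 1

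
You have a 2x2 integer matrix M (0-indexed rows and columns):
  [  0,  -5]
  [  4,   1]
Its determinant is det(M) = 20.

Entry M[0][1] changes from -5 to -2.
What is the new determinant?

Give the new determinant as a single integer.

det is linear in row 0: changing M[0][1] by delta changes det by delta * cofactor(0,1).
Cofactor C_01 = (-1)^(0+1) * minor(0,1) = -4
Entry delta = -2 - -5 = 3
Det delta = 3 * -4 = -12
New det = 20 + -12 = 8

Answer: 8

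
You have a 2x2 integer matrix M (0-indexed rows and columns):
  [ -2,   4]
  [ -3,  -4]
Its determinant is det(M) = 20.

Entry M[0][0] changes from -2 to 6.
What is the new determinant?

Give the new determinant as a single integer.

Answer: -12

Derivation:
det is linear in row 0: changing M[0][0] by delta changes det by delta * cofactor(0,0).
Cofactor C_00 = (-1)^(0+0) * minor(0,0) = -4
Entry delta = 6 - -2 = 8
Det delta = 8 * -4 = -32
New det = 20 + -32 = -12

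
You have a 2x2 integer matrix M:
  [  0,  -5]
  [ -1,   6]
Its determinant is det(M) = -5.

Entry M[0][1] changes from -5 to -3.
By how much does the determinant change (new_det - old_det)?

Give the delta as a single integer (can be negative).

Answer: 2

Derivation:
Cofactor C_01 = 1
Entry delta = -3 - -5 = 2
Det delta = entry_delta * cofactor = 2 * 1 = 2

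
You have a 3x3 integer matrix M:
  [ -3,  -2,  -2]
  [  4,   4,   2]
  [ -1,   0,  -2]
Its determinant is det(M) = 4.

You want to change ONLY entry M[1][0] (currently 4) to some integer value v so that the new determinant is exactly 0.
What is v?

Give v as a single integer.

Answer: 5

Derivation:
det is linear in entry M[1][0]: det = old_det + (v - 4) * C_10
Cofactor C_10 = -4
Want det = 0: 4 + (v - 4) * -4 = 0
  (v - 4) = -4 / -4 = 1
  v = 4 + (1) = 5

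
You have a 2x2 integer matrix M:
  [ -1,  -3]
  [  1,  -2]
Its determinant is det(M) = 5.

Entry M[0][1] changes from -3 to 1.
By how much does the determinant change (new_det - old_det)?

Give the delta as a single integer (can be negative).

Answer: -4

Derivation:
Cofactor C_01 = -1
Entry delta = 1 - -3 = 4
Det delta = entry_delta * cofactor = 4 * -1 = -4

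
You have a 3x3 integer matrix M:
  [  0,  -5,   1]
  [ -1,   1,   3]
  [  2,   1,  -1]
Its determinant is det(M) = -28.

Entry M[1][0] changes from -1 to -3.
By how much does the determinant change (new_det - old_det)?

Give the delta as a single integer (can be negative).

Answer: 8

Derivation:
Cofactor C_10 = -4
Entry delta = -3 - -1 = -2
Det delta = entry_delta * cofactor = -2 * -4 = 8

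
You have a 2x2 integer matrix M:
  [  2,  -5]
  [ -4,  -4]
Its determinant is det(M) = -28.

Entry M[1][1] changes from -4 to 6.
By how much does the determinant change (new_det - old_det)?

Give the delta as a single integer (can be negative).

Cofactor C_11 = 2
Entry delta = 6 - -4 = 10
Det delta = entry_delta * cofactor = 10 * 2 = 20

Answer: 20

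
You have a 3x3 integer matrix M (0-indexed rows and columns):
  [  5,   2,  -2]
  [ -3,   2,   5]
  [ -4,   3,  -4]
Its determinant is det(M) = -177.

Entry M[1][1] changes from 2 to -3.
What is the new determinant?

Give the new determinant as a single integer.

det is linear in row 1: changing M[1][1] by delta changes det by delta * cofactor(1,1).
Cofactor C_11 = (-1)^(1+1) * minor(1,1) = -28
Entry delta = -3 - 2 = -5
Det delta = -5 * -28 = 140
New det = -177 + 140 = -37

Answer: -37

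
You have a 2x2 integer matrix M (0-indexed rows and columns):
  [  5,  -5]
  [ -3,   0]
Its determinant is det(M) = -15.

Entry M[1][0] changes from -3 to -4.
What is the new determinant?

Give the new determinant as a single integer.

Answer: -20

Derivation:
det is linear in row 1: changing M[1][0] by delta changes det by delta * cofactor(1,0).
Cofactor C_10 = (-1)^(1+0) * minor(1,0) = 5
Entry delta = -4 - -3 = -1
Det delta = -1 * 5 = -5
New det = -15 + -5 = -20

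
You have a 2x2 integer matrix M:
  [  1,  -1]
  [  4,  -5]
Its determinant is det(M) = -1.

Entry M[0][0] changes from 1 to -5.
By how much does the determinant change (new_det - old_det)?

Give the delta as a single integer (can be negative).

Answer: 30

Derivation:
Cofactor C_00 = -5
Entry delta = -5 - 1 = -6
Det delta = entry_delta * cofactor = -6 * -5 = 30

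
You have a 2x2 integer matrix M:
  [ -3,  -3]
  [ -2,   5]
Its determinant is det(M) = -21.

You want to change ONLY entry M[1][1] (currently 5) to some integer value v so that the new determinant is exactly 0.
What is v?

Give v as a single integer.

det is linear in entry M[1][1]: det = old_det + (v - 5) * C_11
Cofactor C_11 = -3
Want det = 0: -21 + (v - 5) * -3 = 0
  (v - 5) = 21 / -3 = -7
  v = 5 + (-7) = -2

Answer: -2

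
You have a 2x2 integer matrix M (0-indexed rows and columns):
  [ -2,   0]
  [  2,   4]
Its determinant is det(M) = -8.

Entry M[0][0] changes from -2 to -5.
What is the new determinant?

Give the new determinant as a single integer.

det is linear in row 0: changing M[0][0] by delta changes det by delta * cofactor(0,0).
Cofactor C_00 = (-1)^(0+0) * minor(0,0) = 4
Entry delta = -5 - -2 = -3
Det delta = -3 * 4 = -12
New det = -8 + -12 = -20

Answer: -20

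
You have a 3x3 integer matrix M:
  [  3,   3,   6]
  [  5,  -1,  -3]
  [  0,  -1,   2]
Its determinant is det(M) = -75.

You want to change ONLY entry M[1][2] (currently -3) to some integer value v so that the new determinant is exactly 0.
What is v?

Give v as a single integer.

Answer: 22

Derivation:
det is linear in entry M[1][2]: det = old_det + (v - -3) * C_12
Cofactor C_12 = 3
Want det = 0: -75 + (v - -3) * 3 = 0
  (v - -3) = 75 / 3 = 25
  v = -3 + (25) = 22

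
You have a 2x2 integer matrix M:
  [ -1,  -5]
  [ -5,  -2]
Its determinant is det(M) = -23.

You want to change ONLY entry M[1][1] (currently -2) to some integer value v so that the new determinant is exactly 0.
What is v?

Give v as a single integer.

Answer: -25

Derivation:
det is linear in entry M[1][1]: det = old_det + (v - -2) * C_11
Cofactor C_11 = -1
Want det = 0: -23 + (v - -2) * -1 = 0
  (v - -2) = 23 / -1 = -23
  v = -2 + (-23) = -25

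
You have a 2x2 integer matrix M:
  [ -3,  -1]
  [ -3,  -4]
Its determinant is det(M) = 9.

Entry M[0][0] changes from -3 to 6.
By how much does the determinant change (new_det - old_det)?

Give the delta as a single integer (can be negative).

Answer: -36

Derivation:
Cofactor C_00 = -4
Entry delta = 6 - -3 = 9
Det delta = entry_delta * cofactor = 9 * -4 = -36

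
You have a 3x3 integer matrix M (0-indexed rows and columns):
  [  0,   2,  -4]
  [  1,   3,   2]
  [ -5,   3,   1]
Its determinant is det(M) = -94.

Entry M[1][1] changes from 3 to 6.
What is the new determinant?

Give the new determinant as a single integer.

Answer: -154

Derivation:
det is linear in row 1: changing M[1][1] by delta changes det by delta * cofactor(1,1).
Cofactor C_11 = (-1)^(1+1) * minor(1,1) = -20
Entry delta = 6 - 3 = 3
Det delta = 3 * -20 = -60
New det = -94 + -60 = -154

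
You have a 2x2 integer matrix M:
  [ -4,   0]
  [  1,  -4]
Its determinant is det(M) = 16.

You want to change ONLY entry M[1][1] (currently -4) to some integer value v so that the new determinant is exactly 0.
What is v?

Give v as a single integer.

Answer: 0

Derivation:
det is linear in entry M[1][1]: det = old_det + (v - -4) * C_11
Cofactor C_11 = -4
Want det = 0: 16 + (v - -4) * -4 = 0
  (v - -4) = -16 / -4 = 4
  v = -4 + (4) = 0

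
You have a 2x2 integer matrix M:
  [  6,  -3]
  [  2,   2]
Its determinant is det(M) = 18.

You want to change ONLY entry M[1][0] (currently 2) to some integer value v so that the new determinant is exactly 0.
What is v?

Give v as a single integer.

Answer: -4

Derivation:
det is linear in entry M[1][0]: det = old_det + (v - 2) * C_10
Cofactor C_10 = 3
Want det = 0: 18 + (v - 2) * 3 = 0
  (v - 2) = -18 / 3 = -6
  v = 2 + (-6) = -4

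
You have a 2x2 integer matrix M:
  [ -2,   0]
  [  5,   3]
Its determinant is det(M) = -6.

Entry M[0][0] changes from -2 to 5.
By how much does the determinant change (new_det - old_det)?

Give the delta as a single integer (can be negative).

Cofactor C_00 = 3
Entry delta = 5 - -2 = 7
Det delta = entry_delta * cofactor = 7 * 3 = 21

Answer: 21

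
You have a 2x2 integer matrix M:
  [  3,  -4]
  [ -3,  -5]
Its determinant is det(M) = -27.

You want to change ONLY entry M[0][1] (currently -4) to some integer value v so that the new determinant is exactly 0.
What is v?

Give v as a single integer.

det is linear in entry M[0][1]: det = old_det + (v - -4) * C_01
Cofactor C_01 = 3
Want det = 0: -27 + (v - -4) * 3 = 0
  (v - -4) = 27 / 3 = 9
  v = -4 + (9) = 5

Answer: 5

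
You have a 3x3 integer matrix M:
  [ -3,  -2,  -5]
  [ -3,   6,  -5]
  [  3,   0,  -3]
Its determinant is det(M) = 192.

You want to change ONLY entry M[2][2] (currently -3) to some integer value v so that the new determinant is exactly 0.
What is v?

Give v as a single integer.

Answer: 5

Derivation:
det is linear in entry M[2][2]: det = old_det + (v - -3) * C_22
Cofactor C_22 = -24
Want det = 0: 192 + (v - -3) * -24 = 0
  (v - -3) = -192 / -24 = 8
  v = -3 + (8) = 5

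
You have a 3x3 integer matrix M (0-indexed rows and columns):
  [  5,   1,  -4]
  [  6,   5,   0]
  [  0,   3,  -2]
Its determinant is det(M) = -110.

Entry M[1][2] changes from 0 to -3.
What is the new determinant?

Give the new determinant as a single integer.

Answer: -65

Derivation:
det is linear in row 1: changing M[1][2] by delta changes det by delta * cofactor(1,2).
Cofactor C_12 = (-1)^(1+2) * minor(1,2) = -15
Entry delta = -3 - 0 = -3
Det delta = -3 * -15 = 45
New det = -110 + 45 = -65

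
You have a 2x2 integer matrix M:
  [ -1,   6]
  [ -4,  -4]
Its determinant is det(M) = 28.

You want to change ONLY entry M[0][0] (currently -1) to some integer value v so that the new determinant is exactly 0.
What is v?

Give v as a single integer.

Answer: 6

Derivation:
det is linear in entry M[0][0]: det = old_det + (v - -1) * C_00
Cofactor C_00 = -4
Want det = 0: 28 + (v - -1) * -4 = 0
  (v - -1) = -28 / -4 = 7
  v = -1 + (7) = 6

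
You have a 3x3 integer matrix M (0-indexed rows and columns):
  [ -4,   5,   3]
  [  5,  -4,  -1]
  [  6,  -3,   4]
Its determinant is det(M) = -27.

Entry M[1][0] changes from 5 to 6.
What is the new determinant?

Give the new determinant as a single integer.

Answer: -56

Derivation:
det is linear in row 1: changing M[1][0] by delta changes det by delta * cofactor(1,0).
Cofactor C_10 = (-1)^(1+0) * minor(1,0) = -29
Entry delta = 6 - 5 = 1
Det delta = 1 * -29 = -29
New det = -27 + -29 = -56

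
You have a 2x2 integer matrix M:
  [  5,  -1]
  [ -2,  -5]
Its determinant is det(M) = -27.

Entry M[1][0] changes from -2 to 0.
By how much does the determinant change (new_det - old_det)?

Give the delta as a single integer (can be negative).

Cofactor C_10 = 1
Entry delta = 0 - -2 = 2
Det delta = entry_delta * cofactor = 2 * 1 = 2

Answer: 2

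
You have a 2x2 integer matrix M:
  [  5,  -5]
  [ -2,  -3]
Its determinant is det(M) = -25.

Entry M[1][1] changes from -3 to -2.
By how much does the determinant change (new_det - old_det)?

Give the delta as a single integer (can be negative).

Answer: 5

Derivation:
Cofactor C_11 = 5
Entry delta = -2 - -3 = 1
Det delta = entry_delta * cofactor = 1 * 5 = 5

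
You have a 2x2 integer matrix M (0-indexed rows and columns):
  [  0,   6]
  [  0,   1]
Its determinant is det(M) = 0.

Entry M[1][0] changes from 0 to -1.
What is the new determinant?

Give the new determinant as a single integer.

det is linear in row 1: changing M[1][0] by delta changes det by delta * cofactor(1,0).
Cofactor C_10 = (-1)^(1+0) * minor(1,0) = -6
Entry delta = -1 - 0 = -1
Det delta = -1 * -6 = 6
New det = 0 + 6 = 6

Answer: 6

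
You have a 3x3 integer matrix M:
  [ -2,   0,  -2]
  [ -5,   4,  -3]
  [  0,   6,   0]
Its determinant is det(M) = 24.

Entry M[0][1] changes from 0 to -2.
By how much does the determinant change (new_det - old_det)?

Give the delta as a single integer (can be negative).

Cofactor C_01 = 0
Entry delta = -2 - 0 = -2
Det delta = entry_delta * cofactor = -2 * 0 = 0

Answer: 0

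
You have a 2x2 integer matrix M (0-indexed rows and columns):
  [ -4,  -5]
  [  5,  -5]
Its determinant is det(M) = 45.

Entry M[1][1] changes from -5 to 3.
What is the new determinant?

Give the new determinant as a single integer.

det is linear in row 1: changing M[1][1] by delta changes det by delta * cofactor(1,1).
Cofactor C_11 = (-1)^(1+1) * minor(1,1) = -4
Entry delta = 3 - -5 = 8
Det delta = 8 * -4 = -32
New det = 45 + -32 = 13

Answer: 13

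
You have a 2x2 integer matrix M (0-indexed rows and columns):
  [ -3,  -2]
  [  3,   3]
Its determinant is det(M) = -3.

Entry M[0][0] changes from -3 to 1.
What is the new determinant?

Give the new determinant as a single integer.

Answer: 9

Derivation:
det is linear in row 0: changing M[0][0] by delta changes det by delta * cofactor(0,0).
Cofactor C_00 = (-1)^(0+0) * minor(0,0) = 3
Entry delta = 1 - -3 = 4
Det delta = 4 * 3 = 12
New det = -3 + 12 = 9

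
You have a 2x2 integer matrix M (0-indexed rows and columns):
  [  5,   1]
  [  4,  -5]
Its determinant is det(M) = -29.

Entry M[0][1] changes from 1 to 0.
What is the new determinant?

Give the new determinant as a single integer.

Answer: -25

Derivation:
det is linear in row 0: changing M[0][1] by delta changes det by delta * cofactor(0,1).
Cofactor C_01 = (-1)^(0+1) * minor(0,1) = -4
Entry delta = 0 - 1 = -1
Det delta = -1 * -4 = 4
New det = -29 + 4 = -25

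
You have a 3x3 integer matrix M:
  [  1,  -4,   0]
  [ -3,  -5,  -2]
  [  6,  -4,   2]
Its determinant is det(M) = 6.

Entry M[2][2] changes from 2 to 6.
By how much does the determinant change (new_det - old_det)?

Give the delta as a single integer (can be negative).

Cofactor C_22 = -17
Entry delta = 6 - 2 = 4
Det delta = entry_delta * cofactor = 4 * -17 = -68

Answer: -68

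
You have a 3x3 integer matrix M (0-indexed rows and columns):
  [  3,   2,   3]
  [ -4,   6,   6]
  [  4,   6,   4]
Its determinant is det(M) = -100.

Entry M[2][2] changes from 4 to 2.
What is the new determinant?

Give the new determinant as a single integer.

Answer: -152

Derivation:
det is linear in row 2: changing M[2][2] by delta changes det by delta * cofactor(2,2).
Cofactor C_22 = (-1)^(2+2) * minor(2,2) = 26
Entry delta = 2 - 4 = -2
Det delta = -2 * 26 = -52
New det = -100 + -52 = -152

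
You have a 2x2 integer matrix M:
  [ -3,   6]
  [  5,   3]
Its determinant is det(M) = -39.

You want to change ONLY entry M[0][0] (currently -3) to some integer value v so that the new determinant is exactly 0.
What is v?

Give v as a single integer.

Answer: 10

Derivation:
det is linear in entry M[0][0]: det = old_det + (v - -3) * C_00
Cofactor C_00 = 3
Want det = 0: -39 + (v - -3) * 3 = 0
  (v - -3) = 39 / 3 = 13
  v = -3 + (13) = 10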